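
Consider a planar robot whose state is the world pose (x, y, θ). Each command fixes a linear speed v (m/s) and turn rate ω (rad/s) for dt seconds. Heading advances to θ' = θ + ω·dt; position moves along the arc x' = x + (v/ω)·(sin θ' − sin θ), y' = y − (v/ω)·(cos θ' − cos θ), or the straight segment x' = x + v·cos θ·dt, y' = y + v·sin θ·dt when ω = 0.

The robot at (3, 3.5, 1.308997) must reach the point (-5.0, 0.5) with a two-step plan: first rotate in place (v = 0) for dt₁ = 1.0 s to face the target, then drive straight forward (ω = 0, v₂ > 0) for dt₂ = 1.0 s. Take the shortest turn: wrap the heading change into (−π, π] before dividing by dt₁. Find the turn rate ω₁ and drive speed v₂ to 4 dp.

heading to target = atan2(0.5−3.5, -5−3) = -2.7828
Δθ = wrap(-2.7828 − 1.3090) = 2.1914; ω₁ = Δθ/dt₁ = 2.1914
distance = √((-5−3)² + (0.5−3.5)²) = 8.5440; v₂ = distance/dt₂ = 8.5440

ω₁ = 2.1914, v₂ = 8.5440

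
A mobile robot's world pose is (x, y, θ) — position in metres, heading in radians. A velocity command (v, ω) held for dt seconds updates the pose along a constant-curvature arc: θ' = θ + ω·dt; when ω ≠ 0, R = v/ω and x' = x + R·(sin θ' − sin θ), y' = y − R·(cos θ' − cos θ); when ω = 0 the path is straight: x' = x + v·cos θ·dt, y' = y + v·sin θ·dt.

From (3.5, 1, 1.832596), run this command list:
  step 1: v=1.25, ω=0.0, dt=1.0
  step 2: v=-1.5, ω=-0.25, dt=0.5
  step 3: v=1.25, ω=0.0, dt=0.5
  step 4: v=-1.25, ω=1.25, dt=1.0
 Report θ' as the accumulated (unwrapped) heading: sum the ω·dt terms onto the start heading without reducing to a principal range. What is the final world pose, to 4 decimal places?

(4.0473, 1.2451, 2.9576)

step 1: θ'=1.8326 (straight) → pose (3.1765, 2.2074, 1.8326)
step 2: θ'=1.7076 (R=6.0000) → pose (3.3249, 1.4727, 1.7076)
step 3: θ'=1.7076 (straight) → pose (3.2396, 2.0919, 1.7076)
step 4: θ'=2.9576 (R=-1.0000) → pose (4.0473, 1.2451, 2.9576)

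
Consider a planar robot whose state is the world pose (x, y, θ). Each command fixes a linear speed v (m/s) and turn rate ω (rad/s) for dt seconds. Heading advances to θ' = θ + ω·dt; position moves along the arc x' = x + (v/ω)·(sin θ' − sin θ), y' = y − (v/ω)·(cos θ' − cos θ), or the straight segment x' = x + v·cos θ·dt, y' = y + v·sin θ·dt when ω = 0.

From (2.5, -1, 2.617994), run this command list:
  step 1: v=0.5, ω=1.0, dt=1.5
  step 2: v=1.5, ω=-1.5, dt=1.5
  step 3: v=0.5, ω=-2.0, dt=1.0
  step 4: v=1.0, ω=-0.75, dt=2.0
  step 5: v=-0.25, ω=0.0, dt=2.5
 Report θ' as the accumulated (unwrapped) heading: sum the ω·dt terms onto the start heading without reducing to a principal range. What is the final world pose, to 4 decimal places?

(1.5166, -1.3443, -1.6320)

step 1: θ'=4.1180 (R=0.5000) → pose (1.8358, -1.1530, 4.1180)
step 2: θ'=1.8680 (R=-1.0000) → pose (0.0511, -0.8858, 1.8680)
step 3: θ'=-0.1320 (R=-0.2500) → pose (0.3231, -0.5648, -0.1320)
step 4: θ'=-1.6320 (R=-1.3333) → pose (1.4784, -1.9681, -1.6320)
step 5: θ'=-1.6320 (straight) → pose (1.5166, -1.3443, -1.6320)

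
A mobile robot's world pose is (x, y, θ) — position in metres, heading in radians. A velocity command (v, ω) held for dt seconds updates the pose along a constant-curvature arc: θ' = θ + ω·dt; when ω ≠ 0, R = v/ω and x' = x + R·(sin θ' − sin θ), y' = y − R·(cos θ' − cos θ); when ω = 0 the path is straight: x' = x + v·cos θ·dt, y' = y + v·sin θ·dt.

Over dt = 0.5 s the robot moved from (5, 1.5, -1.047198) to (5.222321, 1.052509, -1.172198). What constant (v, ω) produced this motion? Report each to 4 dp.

v = 1.0000, ω = -0.2500

Δθ = -1.172198 − -1.047198 = -0.125000
ω = Δθ/dt = -0.125000/0.5 = -0.2500
R = −Δy/(cos θ' − cos θ) = -4.0000
v = R·ω = -4.0000·-0.2500 = 1.0000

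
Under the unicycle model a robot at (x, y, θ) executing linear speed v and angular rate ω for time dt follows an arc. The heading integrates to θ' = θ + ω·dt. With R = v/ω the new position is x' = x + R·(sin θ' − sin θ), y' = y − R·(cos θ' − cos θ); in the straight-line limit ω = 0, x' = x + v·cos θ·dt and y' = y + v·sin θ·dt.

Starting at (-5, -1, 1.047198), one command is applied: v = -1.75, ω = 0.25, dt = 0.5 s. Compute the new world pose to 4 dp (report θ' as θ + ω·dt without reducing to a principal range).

θ' = 1.0472 + 0.25·0.5 = 1.1722
R = v/ω = -1.75/0.25 = -7.0000
x' = -5 + -7.0000·(sin 1.1722 − sin 1.0472) = -5.3891
y' = -1 − -7.0000·(cos 1.1722 − cos 1.0472) = -1.7831

(-5.3891, -1.7831, 1.1722)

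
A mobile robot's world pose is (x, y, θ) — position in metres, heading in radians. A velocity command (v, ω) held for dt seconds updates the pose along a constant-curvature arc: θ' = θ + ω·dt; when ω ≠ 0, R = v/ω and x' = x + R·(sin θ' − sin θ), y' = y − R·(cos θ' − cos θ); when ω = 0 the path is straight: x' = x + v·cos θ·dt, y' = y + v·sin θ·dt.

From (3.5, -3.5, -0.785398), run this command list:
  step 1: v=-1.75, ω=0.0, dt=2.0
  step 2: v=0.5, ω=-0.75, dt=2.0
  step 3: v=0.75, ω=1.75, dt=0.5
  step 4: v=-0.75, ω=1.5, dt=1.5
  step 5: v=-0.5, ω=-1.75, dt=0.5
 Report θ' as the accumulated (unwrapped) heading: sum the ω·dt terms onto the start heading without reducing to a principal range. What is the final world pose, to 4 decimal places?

(-0.1306, -2.1234, -0.0354)

step 1: θ'=-0.7854 (straight) → pose (1.0251, -1.0251, -0.7854)
step 2: θ'=-2.2854 (R=-0.6667) → pose (1.0573, -1.9334, -2.2854)
step 3: θ'=-1.4104 (R=0.4286) → pose (0.9579, -2.2827, -1.4104)
step 4: θ'=0.8396 (R=-0.5000) → pose (0.0922, -2.0287, 0.8396)
step 5: θ'=-0.0354 (R=0.2857) → pose (-0.1306, -2.1234, -0.0354)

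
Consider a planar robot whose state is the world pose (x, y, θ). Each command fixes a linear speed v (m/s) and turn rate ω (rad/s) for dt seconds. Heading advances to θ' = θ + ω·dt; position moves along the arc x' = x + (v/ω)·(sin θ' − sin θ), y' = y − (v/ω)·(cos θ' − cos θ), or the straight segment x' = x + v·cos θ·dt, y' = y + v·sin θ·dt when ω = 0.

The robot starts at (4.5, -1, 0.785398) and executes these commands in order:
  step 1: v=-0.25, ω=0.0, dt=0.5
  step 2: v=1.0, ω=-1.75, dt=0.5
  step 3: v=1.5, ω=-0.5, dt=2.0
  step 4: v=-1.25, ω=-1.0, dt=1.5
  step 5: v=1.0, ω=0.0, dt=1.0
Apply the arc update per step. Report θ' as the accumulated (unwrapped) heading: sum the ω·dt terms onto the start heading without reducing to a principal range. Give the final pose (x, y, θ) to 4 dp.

(6.8588, -1.4042, -2.5896)

step 1: θ'=0.7854 (straight) → pose (4.4116, -1.0884, 0.7854)
step 2: θ'=-0.0896 (R=-0.5714) → pose (4.8668, -0.9233, -0.0896)
step 3: θ'=-1.0896 (R=-3.0000) → pose (7.2577, -2.5228, -1.0896)
step 4: θ'=-2.5896 (R=1.2500) → pose (7.7103, -0.8799, -2.5896)
step 5: θ'=-2.5896 (straight) → pose (6.8588, -1.4042, -2.5896)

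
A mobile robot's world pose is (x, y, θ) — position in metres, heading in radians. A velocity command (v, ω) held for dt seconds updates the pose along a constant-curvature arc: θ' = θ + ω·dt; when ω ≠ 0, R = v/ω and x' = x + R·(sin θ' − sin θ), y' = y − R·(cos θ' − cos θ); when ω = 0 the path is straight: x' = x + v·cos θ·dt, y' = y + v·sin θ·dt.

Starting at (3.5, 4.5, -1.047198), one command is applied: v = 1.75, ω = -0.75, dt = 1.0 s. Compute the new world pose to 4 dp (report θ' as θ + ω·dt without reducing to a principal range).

θ' = -1.0472 + -0.75·1.0 = -1.7972
R = v/ω = 1.75/-0.75 = -2.3333
x' = 3.5 + -2.3333·(sin -1.7972 − sin -1.0472) = 3.7531
y' = 4.5 − -2.3333·(cos -1.7972 − cos -1.0472) = 2.8096

(3.7531, 2.8096, -1.7972)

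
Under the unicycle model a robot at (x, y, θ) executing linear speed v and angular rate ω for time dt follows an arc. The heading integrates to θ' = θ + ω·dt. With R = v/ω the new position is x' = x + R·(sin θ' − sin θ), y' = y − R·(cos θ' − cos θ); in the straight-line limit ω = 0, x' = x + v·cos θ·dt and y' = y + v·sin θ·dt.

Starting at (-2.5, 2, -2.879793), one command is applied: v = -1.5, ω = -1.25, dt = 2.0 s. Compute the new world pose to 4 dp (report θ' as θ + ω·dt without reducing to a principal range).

(-1.2469, 0.0982, -5.3798)

θ' = -2.8798 + -1.25·2.0 = -5.3798
R = v/ω = -1.5/-1.25 = 1.2000
x' = -2.5 + 1.2000·(sin -5.3798 − sin -2.8798) = -1.2469
y' = 2 − 1.2000·(cos -5.3798 − cos -2.8798) = 0.0982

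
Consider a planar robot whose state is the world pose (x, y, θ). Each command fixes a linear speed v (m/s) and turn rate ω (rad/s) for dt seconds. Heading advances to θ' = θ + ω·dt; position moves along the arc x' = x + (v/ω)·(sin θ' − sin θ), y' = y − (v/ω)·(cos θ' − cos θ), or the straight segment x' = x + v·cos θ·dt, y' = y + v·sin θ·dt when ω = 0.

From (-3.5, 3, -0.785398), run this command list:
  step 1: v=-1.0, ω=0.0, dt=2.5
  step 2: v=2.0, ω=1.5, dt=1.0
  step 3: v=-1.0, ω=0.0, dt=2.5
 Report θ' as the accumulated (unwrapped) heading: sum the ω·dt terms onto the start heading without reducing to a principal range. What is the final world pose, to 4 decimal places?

(-5.3396, 3.0651, 0.7146)

step 1: θ'=-0.7854 (straight) → pose (-5.2678, 4.7678, -0.7854)
step 2: θ'=0.7146 (R=1.3333) → pose (-3.4512, 4.7034, 0.7146)
step 3: θ'=0.7146 (straight) → pose (-5.3396, 3.0651, 0.7146)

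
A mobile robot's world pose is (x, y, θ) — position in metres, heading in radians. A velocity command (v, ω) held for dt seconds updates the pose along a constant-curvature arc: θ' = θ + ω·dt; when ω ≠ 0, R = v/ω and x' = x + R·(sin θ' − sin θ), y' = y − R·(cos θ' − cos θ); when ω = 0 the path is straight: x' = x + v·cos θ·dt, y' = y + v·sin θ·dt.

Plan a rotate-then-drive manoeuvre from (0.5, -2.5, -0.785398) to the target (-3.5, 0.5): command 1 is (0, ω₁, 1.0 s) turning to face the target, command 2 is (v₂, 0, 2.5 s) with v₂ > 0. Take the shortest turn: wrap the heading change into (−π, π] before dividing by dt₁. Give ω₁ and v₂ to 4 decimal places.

heading to target = atan2(0.5−-2.5, -3.5−0.5) = 2.4981
Δθ = wrap(2.4981 − -0.7854) = -2.9997; ω₁ = Δθ/dt₁ = -2.9997
distance = √((-3.5−0.5)² + (0.5−-2.5)²) = 5.0000; v₂ = distance/dt₂ = 2.0000

ω₁ = -2.9997, v₂ = 2.0000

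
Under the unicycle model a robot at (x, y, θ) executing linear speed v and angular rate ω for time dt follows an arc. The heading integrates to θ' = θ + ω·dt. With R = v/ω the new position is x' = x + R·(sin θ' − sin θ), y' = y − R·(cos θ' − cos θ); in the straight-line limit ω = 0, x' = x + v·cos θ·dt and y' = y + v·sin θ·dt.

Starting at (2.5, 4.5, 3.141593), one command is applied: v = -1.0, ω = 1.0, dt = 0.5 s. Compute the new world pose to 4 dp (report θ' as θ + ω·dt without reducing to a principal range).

θ' = 3.1416 + 1.0·0.5 = 3.6416
R = v/ω = -1.0/1.0 = -1.0000
x' = 2.5 + -1.0000·(sin 3.6416 − sin 3.1416) = 2.9794
y' = 4.5 − -1.0000·(cos 3.6416 − cos 3.1416) = 4.6224

(2.9794, 4.6224, 3.6416)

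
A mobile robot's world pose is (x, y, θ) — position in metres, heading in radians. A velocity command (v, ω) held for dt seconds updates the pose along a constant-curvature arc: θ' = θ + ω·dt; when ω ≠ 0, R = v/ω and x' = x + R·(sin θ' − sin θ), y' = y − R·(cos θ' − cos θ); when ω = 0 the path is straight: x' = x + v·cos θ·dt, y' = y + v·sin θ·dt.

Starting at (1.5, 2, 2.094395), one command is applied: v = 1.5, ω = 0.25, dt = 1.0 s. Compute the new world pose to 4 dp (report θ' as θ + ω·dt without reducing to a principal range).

θ' = 2.0944 + 0.25·1.0 = 2.3444
R = v/ω = 1.5/0.25 = 6.0000
x' = 1.5 + 6.0000·(sin 2.3444 − sin 2.0944) = 0.5963
y' = 2 − 6.0000·(cos 2.3444 − cos 2.0944) = 3.1923

(0.5963, 3.1923, 2.3444)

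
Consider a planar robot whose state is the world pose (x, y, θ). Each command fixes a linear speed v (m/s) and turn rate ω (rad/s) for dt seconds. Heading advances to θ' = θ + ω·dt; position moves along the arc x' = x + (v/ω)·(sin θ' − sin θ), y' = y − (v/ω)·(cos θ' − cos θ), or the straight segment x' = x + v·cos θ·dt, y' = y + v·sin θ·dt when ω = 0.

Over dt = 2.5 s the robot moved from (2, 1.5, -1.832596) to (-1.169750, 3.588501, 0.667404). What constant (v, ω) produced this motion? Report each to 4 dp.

Δθ = 0.667404 − -1.832596 = 2.500000
ω = Δθ/dt = 2.500000/2.5 = 1.0000
R = Δx/(sin θ' − sin θ) = -2.0000
v = R·ω = -2.0000·1.0000 = -2.0000

v = -2.0000, ω = 1.0000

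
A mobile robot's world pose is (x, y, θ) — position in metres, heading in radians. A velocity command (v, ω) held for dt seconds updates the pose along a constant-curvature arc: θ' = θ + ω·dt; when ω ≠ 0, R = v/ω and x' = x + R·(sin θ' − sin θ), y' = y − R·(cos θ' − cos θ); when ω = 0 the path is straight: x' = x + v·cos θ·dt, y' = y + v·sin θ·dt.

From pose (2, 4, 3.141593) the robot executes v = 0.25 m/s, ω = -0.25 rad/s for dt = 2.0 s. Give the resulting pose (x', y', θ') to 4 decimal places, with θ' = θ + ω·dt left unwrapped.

(1.5206, 4.1224, 2.6416)

θ' = 3.1416 + -0.25·2.0 = 2.6416
R = v/ω = 0.25/-0.25 = -1.0000
x' = 2 + -1.0000·(sin 2.6416 − sin 3.1416) = 1.5206
y' = 4 − -1.0000·(cos 2.6416 − cos 3.1416) = 4.1224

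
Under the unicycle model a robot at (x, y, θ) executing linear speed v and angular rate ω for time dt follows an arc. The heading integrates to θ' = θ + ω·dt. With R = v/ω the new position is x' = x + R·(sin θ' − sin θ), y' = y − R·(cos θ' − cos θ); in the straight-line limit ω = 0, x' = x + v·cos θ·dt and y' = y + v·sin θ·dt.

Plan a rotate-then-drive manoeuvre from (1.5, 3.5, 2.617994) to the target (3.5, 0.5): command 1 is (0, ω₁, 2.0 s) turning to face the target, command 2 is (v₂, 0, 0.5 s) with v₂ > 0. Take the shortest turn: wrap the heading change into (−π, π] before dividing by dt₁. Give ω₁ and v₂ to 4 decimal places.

ω₁ = 1.3412, v₂ = 7.2111

heading to target = atan2(0.5−3.5, 3.5−1.5) = -0.9828
Δθ = wrap(-0.9828 − 2.6180) = 2.6824; ω₁ = Δθ/dt₁ = 1.3412
distance = √((3.5−1.5)² + (0.5−3.5)²) = 3.6056; v₂ = distance/dt₂ = 7.2111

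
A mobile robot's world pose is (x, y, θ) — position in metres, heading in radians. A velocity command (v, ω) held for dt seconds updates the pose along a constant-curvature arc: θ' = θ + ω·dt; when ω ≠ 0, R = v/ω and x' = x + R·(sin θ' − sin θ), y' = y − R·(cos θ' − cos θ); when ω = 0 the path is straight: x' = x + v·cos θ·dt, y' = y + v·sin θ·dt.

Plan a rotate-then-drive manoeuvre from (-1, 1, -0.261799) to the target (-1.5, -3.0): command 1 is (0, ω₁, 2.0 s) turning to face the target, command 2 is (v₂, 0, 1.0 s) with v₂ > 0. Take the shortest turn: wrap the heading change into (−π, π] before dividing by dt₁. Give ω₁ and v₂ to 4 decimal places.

ω₁ = -0.7167, v₂ = 4.0311

heading to target = atan2(-3−1, -1.5−-1) = -1.6952
Δθ = wrap(-1.6952 − -0.2618) = -1.4334; ω₁ = Δθ/dt₁ = -0.7167
distance = √((-1.5−-1)² + (-3−1)²) = 4.0311; v₂ = distance/dt₂ = 4.0311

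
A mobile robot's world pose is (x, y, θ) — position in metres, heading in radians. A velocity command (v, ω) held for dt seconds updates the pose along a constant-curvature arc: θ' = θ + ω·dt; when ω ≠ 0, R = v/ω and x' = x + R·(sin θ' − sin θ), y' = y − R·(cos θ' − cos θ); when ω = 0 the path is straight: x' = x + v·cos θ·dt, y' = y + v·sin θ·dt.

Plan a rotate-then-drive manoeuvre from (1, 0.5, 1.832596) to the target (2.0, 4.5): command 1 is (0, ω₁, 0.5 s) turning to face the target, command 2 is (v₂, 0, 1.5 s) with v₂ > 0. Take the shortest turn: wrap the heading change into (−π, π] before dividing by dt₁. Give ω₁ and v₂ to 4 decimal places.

heading to target = atan2(4.5−0.5, 2−1) = 1.3258
Δθ = wrap(1.3258 − 1.8326) = -0.5068; ω₁ = Δθ/dt₁ = -1.0136
distance = √((2−1)² + (4.5−0.5)²) = 4.1231; v₂ = distance/dt₂ = 2.7487

ω₁ = -1.0136, v₂ = 2.7487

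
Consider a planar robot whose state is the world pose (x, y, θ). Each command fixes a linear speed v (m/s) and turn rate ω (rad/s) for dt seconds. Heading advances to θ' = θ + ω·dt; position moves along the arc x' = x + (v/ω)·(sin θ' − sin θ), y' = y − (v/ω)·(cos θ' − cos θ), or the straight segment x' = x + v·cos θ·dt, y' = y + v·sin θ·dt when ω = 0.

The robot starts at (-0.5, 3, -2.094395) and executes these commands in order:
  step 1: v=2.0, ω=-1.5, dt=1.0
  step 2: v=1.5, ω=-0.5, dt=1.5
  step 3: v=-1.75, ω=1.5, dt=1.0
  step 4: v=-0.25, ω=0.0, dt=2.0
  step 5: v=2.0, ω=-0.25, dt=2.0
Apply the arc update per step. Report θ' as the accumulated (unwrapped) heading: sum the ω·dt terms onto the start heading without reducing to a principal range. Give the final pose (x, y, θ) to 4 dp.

(-5.7705, 3.3500, -3.3444)

step 1: θ'=-3.5944 (R=-1.3333) → pose (-2.2380, 2.4677, -3.5944)
step 2: θ'=-4.3444 (R=-3.0000) → pose (-3.7247, 4.0861, -4.3444)
step 3: θ'=-2.8444 (R=-1.1667) → pose (-2.2945, 3.3903, -2.8444)
step 4: θ'=-2.8444 (straight) → pose (-1.8164, 3.5367, -2.8444)
step 5: θ'=-3.3444 (R=-8.0000) → pose (-5.7705, 3.3500, -3.3444)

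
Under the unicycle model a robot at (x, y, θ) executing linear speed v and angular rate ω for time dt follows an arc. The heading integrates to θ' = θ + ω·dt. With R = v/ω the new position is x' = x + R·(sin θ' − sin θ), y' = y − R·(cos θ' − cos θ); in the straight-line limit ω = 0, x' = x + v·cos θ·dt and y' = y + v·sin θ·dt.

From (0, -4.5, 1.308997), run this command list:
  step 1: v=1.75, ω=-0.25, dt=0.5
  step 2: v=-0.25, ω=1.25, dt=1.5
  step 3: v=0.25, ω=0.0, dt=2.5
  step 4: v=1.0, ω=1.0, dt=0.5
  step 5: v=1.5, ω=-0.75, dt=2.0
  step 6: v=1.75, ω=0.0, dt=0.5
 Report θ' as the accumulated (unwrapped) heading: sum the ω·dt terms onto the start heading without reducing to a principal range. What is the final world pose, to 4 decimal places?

(-3.6509, -2.3138, 2.0590)

step 1: θ'=1.1840 (R=-7.0000) → pose (0.2786, -3.6711, 1.1840)
step 2: θ'=3.0590 (R=-0.2000) → pose (0.4474, -3.9459, 3.0590)
step 3: θ'=3.0590 (straight) → pose (-0.1755, -3.8943, 3.0590)
step 4: θ'=3.5590 (R=1.0000) → pose (-0.6634, -3.9768, 3.5590)
step 5: θ'=2.0590 (R=-2.0000) → pose (-3.2405, -3.0866, 2.0590)
step 6: θ'=2.0590 (straight) → pose (-3.6509, -2.3138, 2.0590)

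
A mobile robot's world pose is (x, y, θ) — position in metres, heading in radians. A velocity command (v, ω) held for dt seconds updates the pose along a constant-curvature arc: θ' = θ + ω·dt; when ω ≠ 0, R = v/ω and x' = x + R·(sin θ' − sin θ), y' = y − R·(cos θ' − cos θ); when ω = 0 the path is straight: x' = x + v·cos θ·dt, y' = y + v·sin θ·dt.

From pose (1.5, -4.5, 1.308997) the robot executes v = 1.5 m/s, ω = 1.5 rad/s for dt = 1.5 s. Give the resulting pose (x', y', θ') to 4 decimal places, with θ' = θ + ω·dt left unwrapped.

(0.1287, -3.3270, 3.5590)

θ' = 1.3090 + 1.5·1.5 = 3.5590
R = v/ω = 1.5/1.5 = 1.0000
x' = 1.5 + 1.0000·(sin 3.5590 − sin 1.3090) = 0.1287
y' = -4.5 − 1.0000·(cos 3.5590 − cos 1.3090) = -3.3270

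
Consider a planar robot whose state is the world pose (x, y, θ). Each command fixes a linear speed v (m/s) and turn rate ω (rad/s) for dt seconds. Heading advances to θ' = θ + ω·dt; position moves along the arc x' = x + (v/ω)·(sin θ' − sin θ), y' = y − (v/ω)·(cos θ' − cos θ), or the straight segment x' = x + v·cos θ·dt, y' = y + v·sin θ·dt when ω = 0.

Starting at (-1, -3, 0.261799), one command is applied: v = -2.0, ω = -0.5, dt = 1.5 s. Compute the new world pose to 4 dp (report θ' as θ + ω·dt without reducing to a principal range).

(-3.9114, -2.6690, -0.4882)

θ' = 0.2618 + -0.5·1.5 = -0.4882
R = v/ω = -2.0/-0.5 = 4.0000
x' = -1 + 4.0000·(sin -0.4882 − sin 0.2618) = -3.9114
y' = -3 − 4.0000·(cos -0.4882 − cos 0.2618) = -2.6690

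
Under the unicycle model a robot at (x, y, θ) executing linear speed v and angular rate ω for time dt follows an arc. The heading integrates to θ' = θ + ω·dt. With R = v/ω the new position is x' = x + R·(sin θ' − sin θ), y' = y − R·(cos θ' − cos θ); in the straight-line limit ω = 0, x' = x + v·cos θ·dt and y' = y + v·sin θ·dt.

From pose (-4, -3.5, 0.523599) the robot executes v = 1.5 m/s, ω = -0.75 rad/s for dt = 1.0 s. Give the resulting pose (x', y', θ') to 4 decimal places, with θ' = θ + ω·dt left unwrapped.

θ' = 0.5236 + -0.75·1.0 = -0.2264
R = v/ω = 1.5/-0.75 = -2.0000
x' = -4 + -2.0000·(sin -0.2264 − sin 0.5236) = -2.5511
y' = -3.5 − -2.0000·(cos -0.2264 − cos 0.5236) = -3.2831

(-2.5511, -3.2831, -0.2264)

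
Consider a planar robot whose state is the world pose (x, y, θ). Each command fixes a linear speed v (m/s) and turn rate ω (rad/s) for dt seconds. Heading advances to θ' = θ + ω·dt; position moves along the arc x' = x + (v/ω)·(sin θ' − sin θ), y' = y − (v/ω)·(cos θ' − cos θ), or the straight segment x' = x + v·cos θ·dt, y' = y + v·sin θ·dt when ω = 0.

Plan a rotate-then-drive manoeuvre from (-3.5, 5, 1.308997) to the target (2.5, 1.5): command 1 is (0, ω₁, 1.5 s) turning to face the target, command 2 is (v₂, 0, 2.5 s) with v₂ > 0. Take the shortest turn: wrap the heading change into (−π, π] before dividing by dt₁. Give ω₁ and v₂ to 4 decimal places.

heading to target = atan2(1.5−5, 2.5−-3.5) = -0.5281
Δθ = wrap(-0.5281 − 1.3090) = -1.8371; ω₁ = Δθ/dt₁ = -1.2247
distance = √((2.5−-3.5)² + (1.5−5)²) = 6.9462; v₂ = distance/dt₂ = 2.7785

ω₁ = -1.2247, v₂ = 2.7785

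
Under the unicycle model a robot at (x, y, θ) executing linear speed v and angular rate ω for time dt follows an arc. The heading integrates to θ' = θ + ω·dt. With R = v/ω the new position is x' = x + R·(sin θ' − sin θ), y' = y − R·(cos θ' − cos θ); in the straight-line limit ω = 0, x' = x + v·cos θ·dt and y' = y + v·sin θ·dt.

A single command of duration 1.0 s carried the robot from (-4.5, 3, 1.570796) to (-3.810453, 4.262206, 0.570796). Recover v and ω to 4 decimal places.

Δθ = 0.570796 − 1.570796 = -1.000000
ω = Δθ/dt = -1.000000/1.0 = -1.0000
R = −Δy/(cos θ' − cos θ) = -1.5000
v = R·ω = -1.5000·-1.0000 = 1.5000

v = 1.5000, ω = -1.0000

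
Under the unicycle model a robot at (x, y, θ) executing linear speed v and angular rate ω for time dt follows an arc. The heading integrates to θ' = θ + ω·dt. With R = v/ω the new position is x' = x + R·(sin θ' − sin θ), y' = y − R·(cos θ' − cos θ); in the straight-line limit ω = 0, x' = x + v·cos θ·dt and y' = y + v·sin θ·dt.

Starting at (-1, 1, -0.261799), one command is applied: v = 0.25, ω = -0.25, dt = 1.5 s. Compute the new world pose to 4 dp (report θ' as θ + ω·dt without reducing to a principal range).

θ' = -0.2618 + -0.25·1.5 = -0.6368
R = v/ω = 0.25/-0.25 = -1.0000
x' = -1 + -1.0000·(sin -0.6368 − sin -0.2618) = -0.6642
y' = 1 − -1.0000·(cos -0.6368 − cos -0.2618) = 0.8381

(-0.6642, 0.8381, -0.6368)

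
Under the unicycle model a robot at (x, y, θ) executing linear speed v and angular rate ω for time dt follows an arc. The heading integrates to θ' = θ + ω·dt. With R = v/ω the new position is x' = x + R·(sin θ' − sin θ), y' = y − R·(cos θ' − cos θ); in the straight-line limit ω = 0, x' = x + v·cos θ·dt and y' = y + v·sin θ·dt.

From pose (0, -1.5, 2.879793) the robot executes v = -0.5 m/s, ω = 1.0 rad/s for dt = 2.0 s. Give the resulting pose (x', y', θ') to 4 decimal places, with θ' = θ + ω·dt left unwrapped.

θ' = 2.8798 + 1.0·2.0 = 4.8798
R = v/ω = -0.5/1.0 = -0.5000
x' = 0 + -0.5000·(sin 4.8798 − sin 2.8798) = 0.6224
y' = -1.5 − -0.5000·(cos 4.8798 − cos 2.8798) = -0.9337

(0.6224, -0.9337, 4.8798)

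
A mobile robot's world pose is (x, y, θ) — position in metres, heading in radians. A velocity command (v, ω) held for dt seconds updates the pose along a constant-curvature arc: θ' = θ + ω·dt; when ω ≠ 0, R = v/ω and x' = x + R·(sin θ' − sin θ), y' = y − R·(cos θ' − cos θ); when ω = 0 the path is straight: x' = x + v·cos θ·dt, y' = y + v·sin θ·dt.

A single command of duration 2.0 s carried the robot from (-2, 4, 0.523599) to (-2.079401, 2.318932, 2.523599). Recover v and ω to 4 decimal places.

Δθ = 2.523599 − 0.523599 = 2.000000
ω = Δθ/dt = 2.000000/2.0 = 1.0000
R = −Δy/(cos θ' − cos θ) = -1.0000
v = R·ω = -1.0000·1.0000 = -1.0000

v = -1.0000, ω = 1.0000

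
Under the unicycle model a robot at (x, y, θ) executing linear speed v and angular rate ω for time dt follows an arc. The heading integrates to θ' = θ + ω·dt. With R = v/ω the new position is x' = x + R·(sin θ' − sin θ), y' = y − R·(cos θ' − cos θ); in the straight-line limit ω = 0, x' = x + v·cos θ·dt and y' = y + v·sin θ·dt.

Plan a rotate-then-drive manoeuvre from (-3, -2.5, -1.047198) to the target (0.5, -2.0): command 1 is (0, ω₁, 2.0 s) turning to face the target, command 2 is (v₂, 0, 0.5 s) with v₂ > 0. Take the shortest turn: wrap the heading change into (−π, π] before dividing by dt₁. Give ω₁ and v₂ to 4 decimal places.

heading to target = atan2(-2−-2.5, 0.5−-3) = 0.1419
Δθ = wrap(0.1419 − -1.0472) = 1.1891; ω₁ = Δθ/dt₁ = 0.5945
distance = √((0.5−-3)² + (-2−-2.5)²) = 3.5355; v₂ = distance/dt₂ = 7.0711

ω₁ = 0.5945, v₂ = 7.0711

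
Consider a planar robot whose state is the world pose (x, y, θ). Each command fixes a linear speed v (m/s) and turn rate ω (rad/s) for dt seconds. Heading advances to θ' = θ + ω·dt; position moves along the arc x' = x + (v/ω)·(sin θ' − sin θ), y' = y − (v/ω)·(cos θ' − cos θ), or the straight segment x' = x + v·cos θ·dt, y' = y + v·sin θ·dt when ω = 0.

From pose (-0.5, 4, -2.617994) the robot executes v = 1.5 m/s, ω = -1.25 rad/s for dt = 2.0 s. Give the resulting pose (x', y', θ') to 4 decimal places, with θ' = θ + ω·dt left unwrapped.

(-2.2026, 5.5127, -5.1180)

θ' = -2.6180 + -1.25·2.0 = -5.1180
R = v/ω = 1.5/-1.25 = -1.2000
x' = -0.5 + -1.2000·(sin -5.1180 − sin -2.6180) = -2.2026
y' = 4 − -1.2000·(cos -5.1180 − cos -2.6180) = 5.5127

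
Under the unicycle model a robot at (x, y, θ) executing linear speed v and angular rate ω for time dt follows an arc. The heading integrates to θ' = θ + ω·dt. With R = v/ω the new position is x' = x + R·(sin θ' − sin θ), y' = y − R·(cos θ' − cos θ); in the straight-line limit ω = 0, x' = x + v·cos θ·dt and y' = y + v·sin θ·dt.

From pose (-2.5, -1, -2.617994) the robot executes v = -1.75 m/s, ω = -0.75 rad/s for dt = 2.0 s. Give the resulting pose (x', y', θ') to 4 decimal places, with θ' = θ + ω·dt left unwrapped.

(0.5998, -1.7140, -4.1180)

θ' = -2.6180 + -0.75·2.0 = -4.1180
R = v/ω = -1.75/-0.75 = 2.3333
x' = -2.5 + 2.3333·(sin -4.1180 − sin -2.6180) = 0.5998
y' = -1 − 2.3333·(cos -4.1180 − cos -2.6180) = -1.7140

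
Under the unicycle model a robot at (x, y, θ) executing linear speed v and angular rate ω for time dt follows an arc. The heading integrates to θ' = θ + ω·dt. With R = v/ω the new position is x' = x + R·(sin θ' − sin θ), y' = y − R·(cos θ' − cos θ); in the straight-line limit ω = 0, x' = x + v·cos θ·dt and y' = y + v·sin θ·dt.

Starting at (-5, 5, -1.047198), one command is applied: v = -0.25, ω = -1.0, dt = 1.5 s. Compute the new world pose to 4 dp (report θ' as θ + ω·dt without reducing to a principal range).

(-4.9235, 5.3321, -2.5472)

θ' = -1.0472 + -1.0·1.5 = -2.5472
R = v/ω = -0.25/-1.0 = 0.2500
x' = -5 + 0.2500·(sin -2.5472 − sin -1.0472) = -4.9235
y' = 5 − 0.2500·(cos -2.5472 − cos -1.0472) = 5.3321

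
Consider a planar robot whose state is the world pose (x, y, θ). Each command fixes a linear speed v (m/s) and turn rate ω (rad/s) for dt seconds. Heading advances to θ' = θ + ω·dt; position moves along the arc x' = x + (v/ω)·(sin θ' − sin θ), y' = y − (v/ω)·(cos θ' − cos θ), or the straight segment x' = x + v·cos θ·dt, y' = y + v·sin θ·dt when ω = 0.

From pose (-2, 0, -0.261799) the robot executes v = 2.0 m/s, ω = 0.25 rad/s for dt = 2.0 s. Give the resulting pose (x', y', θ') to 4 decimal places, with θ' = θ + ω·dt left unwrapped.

(1.9582, -0.0467, 0.2382)

θ' = -0.2618 + 0.25·2.0 = 0.2382
R = v/ω = 2.0/0.25 = 8.0000
x' = -2 + 8.0000·(sin 0.2382 − sin -0.2618) = 1.9582
y' = 0 − 8.0000·(cos 0.2382 − cos -0.2618) = -0.0467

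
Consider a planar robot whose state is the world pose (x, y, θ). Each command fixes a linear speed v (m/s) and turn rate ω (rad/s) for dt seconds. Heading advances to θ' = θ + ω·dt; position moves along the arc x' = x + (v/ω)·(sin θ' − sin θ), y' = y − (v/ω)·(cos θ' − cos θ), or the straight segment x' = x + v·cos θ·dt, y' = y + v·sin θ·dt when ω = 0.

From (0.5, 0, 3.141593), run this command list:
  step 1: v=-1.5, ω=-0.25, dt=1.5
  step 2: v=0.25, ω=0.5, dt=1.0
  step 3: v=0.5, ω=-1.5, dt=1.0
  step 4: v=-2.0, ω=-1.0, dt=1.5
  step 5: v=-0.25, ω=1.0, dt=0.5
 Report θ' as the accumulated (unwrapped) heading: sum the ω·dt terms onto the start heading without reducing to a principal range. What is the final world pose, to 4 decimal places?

step 1: θ'=2.7666 (R=6.0000) → pose (2.6976, -0.4170, 2.7666)
step 2: θ'=3.2666 (R=0.5000) → pose (2.4522, -0.3861, 3.2666)
step 3: θ'=1.7666 (R=-0.3333) → pose (2.0836, -0.1202, 1.7666)
step 4: θ'=0.2666 (R=2.0000) → pose (0.6487, -2.4387, 0.2666)
step 5: θ'=0.7666 (R=-0.2500) → pose (0.5412, -2.4998, 0.7666)

(0.5412, -2.4998, 0.7666)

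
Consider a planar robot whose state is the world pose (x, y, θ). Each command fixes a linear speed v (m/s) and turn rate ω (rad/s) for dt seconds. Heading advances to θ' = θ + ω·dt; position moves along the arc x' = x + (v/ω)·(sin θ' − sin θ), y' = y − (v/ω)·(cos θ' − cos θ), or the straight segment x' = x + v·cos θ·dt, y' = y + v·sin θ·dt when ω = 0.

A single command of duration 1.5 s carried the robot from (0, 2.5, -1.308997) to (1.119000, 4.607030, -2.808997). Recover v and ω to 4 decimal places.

Δθ = -2.808997 − -1.308997 = -1.500000
ω = Δθ/dt = -1.500000/1.5 = -1.0000
R = −Δy/(cos θ' − cos θ) = 1.7500
v = R·ω = 1.7500·-1.0000 = -1.7500

v = -1.7500, ω = -1.0000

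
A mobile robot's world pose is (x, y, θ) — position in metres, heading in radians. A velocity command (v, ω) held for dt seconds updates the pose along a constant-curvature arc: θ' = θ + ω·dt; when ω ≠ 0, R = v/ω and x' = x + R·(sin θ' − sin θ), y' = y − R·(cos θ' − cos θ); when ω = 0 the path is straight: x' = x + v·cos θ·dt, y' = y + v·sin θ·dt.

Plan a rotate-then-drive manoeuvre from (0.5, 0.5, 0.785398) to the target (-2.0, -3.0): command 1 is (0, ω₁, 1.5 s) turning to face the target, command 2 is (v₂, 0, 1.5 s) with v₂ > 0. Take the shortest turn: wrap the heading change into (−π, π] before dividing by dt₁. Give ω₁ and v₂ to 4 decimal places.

ω₁ = -1.9843, v₂ = 2.8674

heading to target = atan2(-3−0.5, -2−0.5) = -2.1910
Δθ = wrap(-2.1910 − 0.7854) = -2.9764; ω₁ = Δθ/dt₁ = -1.9843
distance = √((-2−0.5)² + (-3−0.5)²) = 4.3012; v₂ = distance/dt₂ = 2.8674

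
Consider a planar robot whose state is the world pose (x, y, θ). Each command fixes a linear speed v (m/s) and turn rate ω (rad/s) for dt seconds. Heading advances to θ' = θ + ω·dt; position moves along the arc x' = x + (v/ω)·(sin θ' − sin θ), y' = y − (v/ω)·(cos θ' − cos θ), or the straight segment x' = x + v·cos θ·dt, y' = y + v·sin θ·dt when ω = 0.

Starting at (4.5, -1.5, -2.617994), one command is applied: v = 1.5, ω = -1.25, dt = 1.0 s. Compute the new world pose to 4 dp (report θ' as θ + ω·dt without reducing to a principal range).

(3.1030, -1.3579, -3.8680)

θ' = -2.6180 + -1.25·1.0 = -3.8680
R = v/ω = 1.5/-1.25 = -1.2000
x' = 4.5 + -1.2000·(sin -3.8680 − sin -2.6180) = 3.1030
y' = -1.5 − -1.2000·(cos -3.8680 − cos -2.6180) = -1.3579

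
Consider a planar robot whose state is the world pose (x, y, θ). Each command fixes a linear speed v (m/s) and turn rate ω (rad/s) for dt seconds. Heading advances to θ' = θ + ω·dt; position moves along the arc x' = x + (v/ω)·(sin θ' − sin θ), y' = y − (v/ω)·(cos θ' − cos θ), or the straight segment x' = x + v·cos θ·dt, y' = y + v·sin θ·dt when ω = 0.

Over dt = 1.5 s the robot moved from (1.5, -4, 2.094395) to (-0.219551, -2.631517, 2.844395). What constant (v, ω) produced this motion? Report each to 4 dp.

v = 1.5000, ω = 0.5000

Δθ = 2.844395 − 2.094395 = 0.750000
ω = Δθ/dt = 0.750000/1.5 = 0.5000
R = Δx/(sin θ' − sin θ) = 3.0000
v = R·ω = 3.0000·0.5000 = 1.5000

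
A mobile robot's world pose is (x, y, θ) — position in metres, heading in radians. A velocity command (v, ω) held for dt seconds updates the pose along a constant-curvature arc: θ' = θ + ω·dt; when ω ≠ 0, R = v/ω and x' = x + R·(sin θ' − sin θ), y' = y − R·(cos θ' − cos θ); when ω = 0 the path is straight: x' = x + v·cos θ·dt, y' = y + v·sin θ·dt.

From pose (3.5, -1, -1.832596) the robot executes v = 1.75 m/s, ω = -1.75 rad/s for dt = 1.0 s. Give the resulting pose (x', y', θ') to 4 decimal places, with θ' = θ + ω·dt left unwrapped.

θ' = -1.8326 + -1.75·1.0 = -3.5826
R = v/ω = 1.75/-1.75 = -1.0000
x' = 3.5 + -1.0000·(sin -3.5826 − sin -1.8326) = 2.1072
y' = -1 − -1.0000·(cos -3.5826 − cos -1.8326) = -1.6455

(2.1072, -1.6455, -3.5826)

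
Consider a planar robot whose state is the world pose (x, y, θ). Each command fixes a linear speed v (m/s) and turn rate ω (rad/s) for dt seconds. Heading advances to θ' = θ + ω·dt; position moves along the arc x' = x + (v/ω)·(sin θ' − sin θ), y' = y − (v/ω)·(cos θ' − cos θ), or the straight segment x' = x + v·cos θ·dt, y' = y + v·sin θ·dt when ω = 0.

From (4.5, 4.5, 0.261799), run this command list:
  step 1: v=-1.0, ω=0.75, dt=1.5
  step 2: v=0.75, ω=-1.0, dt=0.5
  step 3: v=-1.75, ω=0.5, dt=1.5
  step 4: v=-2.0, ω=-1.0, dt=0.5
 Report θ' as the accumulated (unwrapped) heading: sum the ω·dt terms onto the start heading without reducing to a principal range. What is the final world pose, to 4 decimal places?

(2.7296, 0.3774, 1.1368)

step 1: θ'=1.3868 (R=-1.3333) → pose (3.5343, 3.4560, 1.3868)
step 2: θ'=0.8868 (R=-0.7500) → pose (3.6903, 3.7927, 0.8868)
step 3: θ'=1.6368 (R=-3.5000) → pose (2.9106, 1.3503, 1.6368)
step 4: θ'=1.1368 (R=2.0000) → pose (2.7296, 0.3774, 1.1368)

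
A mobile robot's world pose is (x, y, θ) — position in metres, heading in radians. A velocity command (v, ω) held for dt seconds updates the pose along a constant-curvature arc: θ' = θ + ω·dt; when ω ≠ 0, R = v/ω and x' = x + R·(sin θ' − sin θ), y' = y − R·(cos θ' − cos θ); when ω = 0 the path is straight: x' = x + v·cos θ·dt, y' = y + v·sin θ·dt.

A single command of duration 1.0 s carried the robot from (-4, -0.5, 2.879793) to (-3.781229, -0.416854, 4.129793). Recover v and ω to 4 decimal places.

Δθ = 4.129793 − 2.879793 = 1.250000
ω = Δθ/dt = 1.250000/1.0 = 1.2500
R = Δx/(sin θ' − sin θ) = -0.2000
v = R·ω = -0.2000·1.2500 = -0.2500

v = -0.2500, ω = 1.2500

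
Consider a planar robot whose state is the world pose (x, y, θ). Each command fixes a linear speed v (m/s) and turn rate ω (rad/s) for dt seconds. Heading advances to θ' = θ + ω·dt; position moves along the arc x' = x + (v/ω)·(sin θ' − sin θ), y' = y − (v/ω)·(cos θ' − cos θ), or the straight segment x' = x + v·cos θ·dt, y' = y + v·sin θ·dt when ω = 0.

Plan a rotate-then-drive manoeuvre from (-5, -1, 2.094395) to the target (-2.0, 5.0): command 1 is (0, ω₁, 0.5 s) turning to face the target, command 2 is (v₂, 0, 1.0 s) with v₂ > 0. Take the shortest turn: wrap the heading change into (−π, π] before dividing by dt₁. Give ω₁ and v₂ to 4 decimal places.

heading to target = atan2(5−-1, -2−-5) = 1.1071
Δθ = wrap(1.1071 − 2.0944) = -0.9872; ω₁ = Δθ/dt₁ = -1.9745
distance = √((-2−-5)² + (5−-1)²) = 6.7082; v₂ = distance/dt₂ = 6.7082

ω₁ = -1.9745, v₂ = 6.7082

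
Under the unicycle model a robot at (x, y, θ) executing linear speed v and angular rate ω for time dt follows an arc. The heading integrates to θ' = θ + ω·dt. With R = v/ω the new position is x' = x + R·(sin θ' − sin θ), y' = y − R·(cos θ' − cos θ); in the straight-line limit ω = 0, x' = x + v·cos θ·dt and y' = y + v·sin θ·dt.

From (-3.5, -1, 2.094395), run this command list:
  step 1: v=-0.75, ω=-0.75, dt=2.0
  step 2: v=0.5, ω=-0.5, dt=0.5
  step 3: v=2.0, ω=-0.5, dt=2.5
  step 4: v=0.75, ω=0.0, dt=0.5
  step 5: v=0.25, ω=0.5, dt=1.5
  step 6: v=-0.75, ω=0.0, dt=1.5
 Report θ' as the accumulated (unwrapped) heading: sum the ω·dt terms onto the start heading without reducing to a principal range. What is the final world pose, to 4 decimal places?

(0.3500, -3.8180, -0.1556)

step 1: θ'=0.5944 (R=1.0000) → pose (-3.8060, -2.3285, 0.5944)
step 2: θ'=0.3444 (R=-1.0000) → pose (-3.5836, -2.2157, 0.3444)
step 3: θ'=-0.9056 (R=-4.0000) → pose (0.9141, -3.5120, -0.9056)
step 4: θ'=-0.9056 (straight) → pose (1.1455, -3.8070, -0.9056)
step 5: θ'=-0.1556 (R=0.5000) → pose (1.4614, -3.9924, -0.1556)
step 6: θ'=-0.1556 (straight) → pose (0.3500, -3.8180, -0.1556)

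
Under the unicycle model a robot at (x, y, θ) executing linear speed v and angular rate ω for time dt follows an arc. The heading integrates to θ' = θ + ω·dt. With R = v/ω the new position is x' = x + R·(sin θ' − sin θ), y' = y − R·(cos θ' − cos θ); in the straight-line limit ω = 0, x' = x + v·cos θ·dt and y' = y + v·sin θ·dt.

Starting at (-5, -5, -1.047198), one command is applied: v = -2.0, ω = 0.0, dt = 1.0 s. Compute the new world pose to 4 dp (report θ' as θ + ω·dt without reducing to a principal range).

θ' = -1.0472 + 0.0·1.0 = -1.0472
ω = 0 → straight: x' = -5 + -2.0·cos(-1.0472)·1.0 = -6.0000
y' = -5 + -2.0·sin(-1.0472)·1.0 = -3.2679

(-6.0000, -3.2679, -1.0472)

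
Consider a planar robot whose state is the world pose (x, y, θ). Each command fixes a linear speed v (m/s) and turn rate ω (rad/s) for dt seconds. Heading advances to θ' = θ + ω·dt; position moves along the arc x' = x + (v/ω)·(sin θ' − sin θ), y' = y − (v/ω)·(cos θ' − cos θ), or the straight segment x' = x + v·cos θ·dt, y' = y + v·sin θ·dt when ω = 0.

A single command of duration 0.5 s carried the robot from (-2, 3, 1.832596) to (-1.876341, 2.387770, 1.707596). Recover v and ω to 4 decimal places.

v = -1.2500, ω = -0.2500

Δθ = 1.707596 − 1.832596 = -0.125000
ω = Δθ/dt = -0.125000/0.5 = -0.2500
R = −Δy/(cos θ' − cos θ) = 5.0000
v = R·ω = 5.0000·-0.2500 = -1.2500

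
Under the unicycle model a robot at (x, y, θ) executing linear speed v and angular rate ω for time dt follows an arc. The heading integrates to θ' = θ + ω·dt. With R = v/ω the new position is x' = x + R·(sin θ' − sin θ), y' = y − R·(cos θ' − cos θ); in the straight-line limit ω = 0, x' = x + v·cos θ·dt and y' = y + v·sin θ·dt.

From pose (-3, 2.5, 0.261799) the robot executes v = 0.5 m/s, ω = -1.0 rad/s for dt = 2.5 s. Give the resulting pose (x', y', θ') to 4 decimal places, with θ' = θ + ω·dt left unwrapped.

(-2.4779, 1.7076, -2.2382)

θ' = 0.2618 + -1.0·2.5 = -2.2382
R = v/ω = 0.5/-1.0 = -0.5000
x' = -3 + -0.5000·(sin -2.2382 − sin 0.2618) = -2.4779
y' = 2.5 − -0.5000·(cos -2.2382 − cos 0.2618) = 1.7076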